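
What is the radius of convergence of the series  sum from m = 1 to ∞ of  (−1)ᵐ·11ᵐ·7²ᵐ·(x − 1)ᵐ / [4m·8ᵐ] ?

By the ratio test, |a_{m+1}/a_m| = [4m/4(m+1)] · 11·49/8 → 539/8.
Hence the series converges for |x − 1| < 1/(539/8) = 8/539, so the radius of convergence is 8/539.

R = 8/539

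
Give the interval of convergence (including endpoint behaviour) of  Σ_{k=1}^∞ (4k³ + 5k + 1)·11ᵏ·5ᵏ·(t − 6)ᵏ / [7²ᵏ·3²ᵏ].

(-111/55, 771/55)

Apply the ratio test: |a_{k+1}| / |a_k| = [(4(k+1)³ + 5(k+1) + 1)/(4k³ + 5k + 1)] · 11·5/(49·9), which tends to 55/441 as k → ∞.
Convergence for |t − 6| · 55/441 < 1, i.e. |t − 6| < 441/55. So R = 441/55.
Endpoint t = 771/55: the k-th term does not approach 0; divergence by the term test.
When t = -111/55, the terms do not tend to 0, so the series diverges.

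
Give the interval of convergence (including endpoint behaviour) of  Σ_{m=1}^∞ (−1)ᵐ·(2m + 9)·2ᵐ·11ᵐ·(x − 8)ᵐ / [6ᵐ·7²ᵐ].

Apply the ratio test: |a_{m+1}| / |a_m| = [(2(m+1) + 9)/(2m + 9)] · 2·11/(6·49), which tends to 11/147 as m → ∞.
Thus R = 1/(11/147) = 147/11.
When x = 235/11, the m-th term does not approach 0; divergence by the term test.
At x = -59/11: the m-th term does not approach 0; divergence by the term test.

(-59/11, 235/11)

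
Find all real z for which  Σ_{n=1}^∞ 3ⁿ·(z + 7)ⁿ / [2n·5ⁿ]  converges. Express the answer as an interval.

Apply the ratio test: |a_{n+1}| / |a_n| = [2n/2(n+1)] · 3/5, which tends to 3/5 as n → ∞.
Hence the series converges for |z + 7| < 1/(3/5) = 5/3, so the radius of convergence is 5/3.
At z = -16/3: the terms are asymptotic to a nonzero constant times 1/n, so the series diverges by limit comparison with Σ 1/n.
At z = -26/3: an alternating series whose terms decrease to 0 in absolute value, so it converges by the Leibniz criterion.

[-26/3, -16/3)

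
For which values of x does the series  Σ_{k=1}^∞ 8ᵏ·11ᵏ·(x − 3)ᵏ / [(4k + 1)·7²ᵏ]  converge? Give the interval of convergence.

The ratio of consecutive coefficients is [(4k + 1)/(4(k+1) + 1)] · 8·11/49 → 88/49.
Thus R = 1/(88/49) = 49/88.
At x = 313/88: comparison with the harmonic series Σ 1/k shows the series diverges.
Endpoint x = 215/88: an alternating series whose terms decrease to 0 in absolute value, so it converges by the Leibniz criterion.

[215/88, 313/88)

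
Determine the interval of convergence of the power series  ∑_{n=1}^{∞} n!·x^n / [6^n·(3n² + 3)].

Apply the ratio test: |a_{n+1}| / |a_n| = (n+1) · 1/6 · (3n² + 3)/(3(n+1)² + 3), which tends to ∞ as n → ∞.
Since the ratio → ∞, the series diverges for every x ≠ 0, and R = 0.

{0}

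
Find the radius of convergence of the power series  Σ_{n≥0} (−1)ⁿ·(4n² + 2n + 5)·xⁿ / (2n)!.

The ratio of consecutive coefficients is (4(n+1)² + 2(n+1) + 5)/(4n² + 2n + 5) · 1/[(2n+1)·(2n+2)] → 0.
The limit is 0, so the series converges for all x; R = ∞.

R = ∞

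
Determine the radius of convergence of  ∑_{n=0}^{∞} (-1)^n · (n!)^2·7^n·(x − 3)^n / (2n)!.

R = 4/7

The ratio of consecutive coefficients is (n+1)²/[(2n+1)·(2n+2)] · 7 → 7/4.
Hence the series converges for |x − 3| < 1/(7/4) = 4/7, so the radius of convergence is 4/7.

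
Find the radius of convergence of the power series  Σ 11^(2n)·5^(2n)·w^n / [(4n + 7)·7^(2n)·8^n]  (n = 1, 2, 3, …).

R = 392/3025

By the ratio test, |a_{n+1}/a_n| = [(4n + 7)/(4(n+1) + 7)] · 121·25/(49·8) → 3025/392.
Convergence for |w| · 3025/392 < 1, i.e. |w| < 392/3025. So R = 392/3025.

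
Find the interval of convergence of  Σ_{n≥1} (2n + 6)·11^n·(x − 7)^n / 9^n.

Ratio test: |a_{n+1}/a_n| = [(2(n+1) + 6)/(2n + 6)] · 11/9 → 11/9 as n → ∞.
Thus R = 1/(11/9) = 9/11.
At x = 86/11: the n-th term does not approach 0; divergence by the term test.
When x = 68/11, the n-th term does not approach 0; divergence by the term test.

(68/11, 86/11)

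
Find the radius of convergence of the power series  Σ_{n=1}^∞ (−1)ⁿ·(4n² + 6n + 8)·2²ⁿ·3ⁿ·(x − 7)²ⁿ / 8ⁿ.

Apply the ratio test: |a_{n+1}| / |a_n| = [(4(n+1)² + 6(n+1) + 8)/(4n² + 6n + 8)] · 4·3/8, which tends to 3/2 as n → ∞.
Successive powers of (x − 7) differ by 2, so the series converges when |x − 7|² · 3/2 < 1, i.e. |x − 7| < √(2/3). So R = √6/3.

R = √6/3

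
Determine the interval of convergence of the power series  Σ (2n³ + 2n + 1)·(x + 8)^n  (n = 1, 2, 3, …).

By the ratio test, |a_{n+1}/a_n| = (2(n+1)³ + 2(n+1) + 1)/(2n³ + 2n + 1) → 1.
Hence R = 1.
Check x = -7: the n-th term does not approach 0; divergence by the term test.
Endpoint x = -9: the terms do not tend to 0, so the series diverges.

(-9, -7)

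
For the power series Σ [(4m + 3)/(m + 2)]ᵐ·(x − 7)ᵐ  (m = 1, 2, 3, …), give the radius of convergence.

R = 1/4

By the Cauchy root test, |a_m|^(1/m) = (4m + 3)/(m + 2) → 4.
Convergence for |x − 7| · 4 < 1, i.e. |x − 7| < 1/4. So R = 1/4.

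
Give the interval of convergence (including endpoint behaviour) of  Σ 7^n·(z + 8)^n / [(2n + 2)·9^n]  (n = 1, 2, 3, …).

By the ratio test, |a_{n+1}/a_n| = [(2n + 2)/(2(n+1) + 2)] · 7/9 → 7/9.
The series converges when 7/9 · |z + 8| < 1, giving R = 9/7.
Endpoint z = -47/7: the terms are asymptotic to a nonzero constant times 1/n, so the series diverges by limit comparison with Σ 1/n.
Endpoint z = -65/7: the terms alternate in sign and decrease monotonically to 0 in absolute value (size ~ c/n), so the alternating series test gives convergence.

[-65/7, -47/7)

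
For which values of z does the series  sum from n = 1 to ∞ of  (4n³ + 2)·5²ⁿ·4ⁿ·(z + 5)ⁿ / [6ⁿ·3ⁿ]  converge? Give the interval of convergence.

(-259/50, -241/50)

Apply the ratio test: |a_{n+1}| / |a_n| = [(4(n+1)³ + 2)/(4n³ + 2)] · 25·4/(6·3), which tends to 50/9 as n → ∞.
Convergence for |z + 5| · 50/9 < 1, i.e. |z + 5| < 9/50. So R = 9/50.
Endpoint z = -241/50: the terms have absolute value of order n³, which does not tend to 0, so the series diverges by the divergence test.
Endpoint z = -259/50: the terms have absolute value of order n³, which does not tend to 0, so the series diverges by the divergence test.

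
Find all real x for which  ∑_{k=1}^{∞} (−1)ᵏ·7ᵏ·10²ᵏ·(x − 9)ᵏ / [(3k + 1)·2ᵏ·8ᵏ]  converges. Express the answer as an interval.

Apply the ratio test: |a_{k+1}| / |a_k| = [(3k + 1)/(3(k+1) + 1)] · 7·100/(2·8), which tends to 175/4 as k → ∞.
The series converges when 175/4 · |x − 9| < 1, giving R = 4/175.
At x = 1579/175: the terms alternate in sign and decrease monotonically to 0 in absolute value (size ~ c/k), so the alternating series test gives convergence.
When x = 1571/175, comparison with the harmonic series Σ 1/k shows the series diverges.

(1571/175, 1579/175]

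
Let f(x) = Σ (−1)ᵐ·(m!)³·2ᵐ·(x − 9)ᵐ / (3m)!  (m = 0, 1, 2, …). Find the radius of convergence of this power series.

Apply the ratio test: |a_{m+1}| / |a_m| = (m+1)³/[(3m+1)·(3m+2)·(3m+3)] · 2, which tends to 2/27 as m → ∞.
Thus R = 1/(2/27) = 27/2.

R = 27/2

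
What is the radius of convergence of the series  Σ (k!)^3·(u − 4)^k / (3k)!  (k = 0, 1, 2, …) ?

The ratio of consecutive coefficients is (k+1)³/[(3k+1)·(3k+2)·(3k+3)] → 1/27.
Thus R = 1/(1/27) = 27.

R = 27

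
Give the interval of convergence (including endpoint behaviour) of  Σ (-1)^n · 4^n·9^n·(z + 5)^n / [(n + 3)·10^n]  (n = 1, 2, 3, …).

Ratio test: |a_{n+1}/a_n| = [(n + 3)/((n+1) + 3)] · 4·9/10 → 18/5 as n → ∞.
Convergence for |z + 5| · 18/5 < 1, i.e. |z + 5| < 5/18. So R = 5/18.
At z = -85/18: the terms alternate in sign and decrease monotonically to 0 in absolute value (size ~ c/n), so the alternating series test gives convergence.
Endpoint z = -95/18: the terms behave like c/n; limit comparison with the harmonic series gives divergence.

(-95/18, -85/18]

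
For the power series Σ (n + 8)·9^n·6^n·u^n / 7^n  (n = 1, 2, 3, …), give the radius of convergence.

R = 7/54

By the ratio test, |a_{n+1}/a_n| = [((n+1) + 8)/(n + 8)] · 9·6/7 → 54/7.
Hence the series converges for |u| < 1/(54/7) = 7/54, so the radius of convergence is 7/54.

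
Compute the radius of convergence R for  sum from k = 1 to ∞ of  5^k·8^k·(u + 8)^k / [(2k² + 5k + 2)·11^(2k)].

Apply the ratio test: |a_{k+1}| / |a_k| = [(2k² + 5k + 2)/(2(k+1)² + 5(k+1) + 2)] · 5·8/121, which tends to 40/121 as k → ∞.
Hence the series converges for |u + 8| < 1/(40/121) = 121/40, so the radius of convergence is 121/40.

R = 121/40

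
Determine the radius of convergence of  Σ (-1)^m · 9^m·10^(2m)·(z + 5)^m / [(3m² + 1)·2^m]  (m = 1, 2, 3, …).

R = 1/450

The ratio of consecutive coefficients is [(3m² + 1)/(3(m+1)² + 1)] · 9·100/2 → 450.
Thus R = 1/(450) = 1/450.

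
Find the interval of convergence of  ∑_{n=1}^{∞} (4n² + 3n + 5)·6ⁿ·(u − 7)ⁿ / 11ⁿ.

(31/6, 53/6)

Ratio test: |a_{n+1}/a_n| = [(4(n+1)² + 3(n+1) + 5)/(4n² + 3n + 5)] · 6/11 → 6/11 as n → ∞.
Convergence for |u − 7| · 6/11 < 1, i.e. |u − 7| < 11/6. So R = 11/6.
Endpoint u = 53/6: the terms have absolute value of order n², which does not tend to 0, so the series diverges by the divergence test.
Endpoint u = 31/6: the n-th term does not approach 0; divergence by the term test.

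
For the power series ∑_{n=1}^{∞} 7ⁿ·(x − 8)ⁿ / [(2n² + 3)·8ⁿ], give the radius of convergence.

R = 8/7

The ratio of consecutive coefficients is [(2n² + 3)/(2(n+1)² + 3)] · 7/8 → 7/8.
Thus R = 1/(7/8) = 8/7.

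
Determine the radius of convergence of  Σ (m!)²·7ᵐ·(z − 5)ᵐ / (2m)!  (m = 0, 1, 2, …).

R = 4/7

By the ratio test, |a_{m+1}/a_m| = (m+1)²/[(2m+1)·(2m+2)] · 7 → 7/4.
The series converges when 7/4 · |z − 5| < 1, giving R = 4/7.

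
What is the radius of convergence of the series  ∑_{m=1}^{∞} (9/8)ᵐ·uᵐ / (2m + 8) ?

By the ratio test, |a_{m+1}/a_m| = [(2m + 8)/(2(m+1) + 8)] · 9/8 → 9/8.
Hence the series converges for |u| < 1/(9/8) = 8/9, so the radius of convergence is 8/9.

R = 8/9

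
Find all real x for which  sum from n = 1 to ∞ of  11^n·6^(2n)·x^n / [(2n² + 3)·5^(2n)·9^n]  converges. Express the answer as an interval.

[-25/44, 25/44]

The ratio of consecutive coefficients is [(2n² + 3)/(2(n+1)² + 3)] · 11·36/(25·9) → 44/25.
Convergence for |x| · 44/25 < 1, i.e. |x| < 25/44. So R = 25/44.
Endpoint x = 25/44: the series is dominated by a constant times Σ 1/n², which converges (p = 2 > 1).
At x = -25/44: absolute convergence follows by limit comparison with Σ 1/n².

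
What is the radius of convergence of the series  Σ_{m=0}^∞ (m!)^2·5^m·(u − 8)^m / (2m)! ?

R = 4/5

Ratio test: |a_{m+1}/a_m| = (m+1)²/[(2m+1)·(2m+2)] · 5 → 5/4 as m → ∞.
Hence the series converges for |u − 8| < 1/(5/4) = 4/5, so the radius of convergence is 4/5.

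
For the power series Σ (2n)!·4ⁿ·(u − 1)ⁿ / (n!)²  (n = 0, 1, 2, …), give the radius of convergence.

The ratio of consecutive coefficients is (2n+1)·(2n+2)/(n+1)² · 4 → 16.
The series converges when 16 · |u − 1| < 1, giving R = 1/16.

R = 1/16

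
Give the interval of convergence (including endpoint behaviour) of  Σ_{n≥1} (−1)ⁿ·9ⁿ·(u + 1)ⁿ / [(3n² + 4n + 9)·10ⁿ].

The ratio of consecutive coefficients is [(3n² + 4n + 9)/(3(n+1)² + 4(n+1) + 9)] · 9/10 → 9/10.
Convergence for |u + 1| · 9/10 < 1, i.e. |u + 1| < 10/9. So R = 10/9.
Check u = 1/9: the series is dominated by a constant times Σ 1/n², which converges (p = 2 > 1).
At u = -19/9: the terms are on the order of 1/n², so the series converges absolutely by comparison with the p-series (p = 2 > 1).

[-19/9, 1/9]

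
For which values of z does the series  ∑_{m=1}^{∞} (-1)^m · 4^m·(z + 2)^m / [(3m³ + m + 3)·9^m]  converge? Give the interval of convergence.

[-17/4, 1/4]

By the ratio test, |a_{m+1}/a_m| = [(3m³ + m + 3)/(3(m+1)³ + (m+1) + 3)] · 4/9 → 4/9.
The series converges when 4/9 · |z + 2| < 1, giving R = 9/4.
When z = 1/4, the series is dominated by a constant times Σ 1/m³, which converges (p = 3 > 1).
Endpoint z = -17/4: absolute convergence follows by limit comparison with Σ 1/m³.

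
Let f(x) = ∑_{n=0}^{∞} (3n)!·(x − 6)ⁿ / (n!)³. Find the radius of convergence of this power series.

Ratio test: |a_{n+1}/a_n| = (3n+1)·(3n+2)·(3n+3)/(n+1)³ → 27 as n → ∞.
Thus R = 1/(27) = 1/27.

R = 1/27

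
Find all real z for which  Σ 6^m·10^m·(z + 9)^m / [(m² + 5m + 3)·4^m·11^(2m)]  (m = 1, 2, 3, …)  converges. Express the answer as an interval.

[-256/15, -14/15]

Apply the ratio test: |a_{m+1}| / |a_m| = [(m² + 5m + 3)/((m+1)² + 5(m+1) + 3)] · 6·10/(4·121), which tends to 15/121 as m → ∞.
The series converges when 15/121 · |z + 9| < 1, giving R = 121/15.
When z = -14/15, the series is dominated by a constant times Σ 1/m², which converges (p = 2 > 1).
When z = -256/15, absolute convergence follows by limit comparison with Σ 1/m².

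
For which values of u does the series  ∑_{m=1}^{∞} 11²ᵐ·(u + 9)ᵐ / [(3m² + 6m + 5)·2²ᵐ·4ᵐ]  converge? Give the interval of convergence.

Ratio test: |a_{m+1}/a_m| = [(3m² + 6m + 5)/(3(m+1)² + 6(m+1) + 5)] · 121/(4·4) → 121/16 as m → ∞.
Thus R = 1/(121/16) = 16/121.
Endpoint u = -1073/121: the terms are on the order of 1/m², so the series converges absolutely by comparison with the p-series (p = 2 > 1).
Check u = -1105/121: the series is dominated by a constant times Σ 1/m², which converges (p = 2 > 1).

[-1105/121, -1073/121]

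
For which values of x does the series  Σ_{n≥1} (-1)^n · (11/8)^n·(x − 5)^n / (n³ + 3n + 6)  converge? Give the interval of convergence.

Ratio test: |a_{n+1}/a_n| = [(n³ + 3n + 6)/((n+1)³ + 3(n+1) + 6)] · 11/8 → 11/8 as n → ∞.
Convergence for |x − 5| · 11/8 < 1, i.e. |x − 5| < 8/11. So R = 8/11.
When x = 63/11, the series is dominated by a constant times Σ 1/n³, which converges (p = 3 > 1).
Endpoint x = 47/11: the series is dominated by a constant times Σ 1/n³, which converges (p = 3 > 1).

[47/11, 63/11]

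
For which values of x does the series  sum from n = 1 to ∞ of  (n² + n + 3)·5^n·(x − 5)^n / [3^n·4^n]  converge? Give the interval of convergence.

Ratio test: |a_{n+1}/a_n| = [((n+1)² + (n+1) + 3)/(n² + n + 3)] · 5/(3·4) → 5/12 as n → ∞.
Convergence for |x − 5| · 5/12 < 1, i.e. |x − 5| < 12/5. So R = 12/5.
Check x = 37/5: the terms have absolute value of order n², which does not tend to 0, so the series diverges by the divergence test.
Check x = 13/5: the terms have absolute value of order n², which does not tend to 0, so the series diverges by the divergence test.

(13/5, 37/5)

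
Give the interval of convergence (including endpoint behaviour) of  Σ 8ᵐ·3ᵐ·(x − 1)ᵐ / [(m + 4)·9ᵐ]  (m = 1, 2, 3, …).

[5/8, 11/8)

By the ratio test, |a_{m+1}/a_m| = [(m + 4)/((m+1) + 4)] · 8·3/9 → 8/3.
The series converges when 8/3 · |x − 1| < 1, giving R = 3/8.
At x = 11/8: comparison with the harmonic series Σ 1/m shows the series diverges.
Check x = 5/8: an alternating series whose terms decrease to 0 in absolute value, so it converges by the Leibniz criterion.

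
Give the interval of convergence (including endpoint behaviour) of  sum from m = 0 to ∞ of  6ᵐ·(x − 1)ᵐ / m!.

(−∞, ∞)

Ratio test: |a_{m+1}/a_m| = 6 · 1/(m+1) → 0 as m → ∞.
The ratio tends to 0 regardless of x, hence R = ∞.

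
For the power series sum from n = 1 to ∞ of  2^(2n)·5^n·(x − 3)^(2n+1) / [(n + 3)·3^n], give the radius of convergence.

R = √15/10

By the ratio test, |a_{n+1}/a_n| = [(n + 3)/((n+1) + 3)] · 4·5/3 → 20/3.
Successive powers of (x − 3) differ by 2, so the series converges when |x − 3|² · 20/3 < 1, i.e. |x − 3| < √(3/20). So R = √15/10.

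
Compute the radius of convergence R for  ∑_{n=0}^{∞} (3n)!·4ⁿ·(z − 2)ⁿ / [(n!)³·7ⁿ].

R = 7/108

Ratio test: |a_{n+1}/a_n| = (3n+1)·(3n+2)·(3n+3)/(n+1)³ · 4/7 → 108/7 as n → ∞.
Hence the series converges for |z − 2| < 1/(108/7) = 7/108, so the radius of convergence is 7/108.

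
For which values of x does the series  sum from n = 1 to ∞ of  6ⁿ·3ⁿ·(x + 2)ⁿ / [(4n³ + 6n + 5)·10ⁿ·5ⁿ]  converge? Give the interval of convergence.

Ratio test: |a_{n+1}/a_n| = [(4n³ + 6n + 5)/(4(n+1)³ + 6(n+1) + 5)] · 6·3/(10·5) → 9/25 as n → ∞.
Thus R = 1/(9/25) = 25/9.
Check x = 7/9: the terms are on the order of 1/n³, so the series converges absolutely by comparison with the p-series (p = 3 > 1).
At x = -43/9: the terms are on the order of 1/n³, so the series converges absolutely by comparison with the p-series (p = 3 > 1).

[-43/9, 7/9]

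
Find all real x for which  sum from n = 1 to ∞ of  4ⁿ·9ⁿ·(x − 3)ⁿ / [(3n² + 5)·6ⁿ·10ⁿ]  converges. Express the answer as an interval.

The ratio of consecutive coefficients is [(3n² + 5)/(3(n+1)² + 5)] · 4·9/(6·10) → 3/5.
The series converges when 3/5 · |x − 3| < 1, giving R = 5/3.
At x = 14/3: the series is dominated by a constant times Σ 1/n², which converges (p = 2 > 1).
At x = 4/3: the series is dominated by a constant times Σ 1/n², which converges (p = 2 > 1).

[4/3, 14/3]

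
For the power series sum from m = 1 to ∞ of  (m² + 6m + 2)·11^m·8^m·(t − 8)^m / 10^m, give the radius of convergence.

R = 5/44

Ratio test: |a_{m+1}/a_m| = [((m+1)² + 6(m+1) + 2)/(m² + 6m + 2)] · 11·8/10 → 44/5 as m → ∞.
Hence the series converges for |t − 8| < 1/(44/5) = 5/44, so the radius of convergence is 5/44.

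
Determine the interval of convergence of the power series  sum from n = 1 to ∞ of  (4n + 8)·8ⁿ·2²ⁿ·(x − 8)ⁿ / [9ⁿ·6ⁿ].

(101/16, 155/16)

Ratio test: |a_{n+1}/a_n| = [(4(n+1) + 8)/(4n + 8)] · 8·4/(9·6) → 16/27 as n → ∞.
Convergence for |x − 8| · 16/27 < 1, i.e. |x − 8| < 27/16. So R = 27/16.
When x = 155/16, the n-th term does not approach 0; divergence by the term test.
Check x = 101/16: the terms do not tend to 0, so the series diverges.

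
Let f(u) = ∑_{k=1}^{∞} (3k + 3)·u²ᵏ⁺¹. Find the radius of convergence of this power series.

R = 1

Apply the ratio test: |a_{k+1}| / |a_k| = (3(k+1) + 3)/(3k + 3), which tends to 1 as k → ∞.
Writing y = u², the series in y has radius 1, so |u| < √(1) = 1 and R = 1.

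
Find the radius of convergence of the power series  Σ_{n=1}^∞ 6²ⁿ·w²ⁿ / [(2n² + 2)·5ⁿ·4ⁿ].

R = √5/3

The ratio of consecutive coefficients is [(2n² + 2)/(2(n+1)² + 2)] · 36/(5·4) → 9/5.
Writing y = w², the series in y has radius 5/9, so |w| < √(5/9) and R = √5/3.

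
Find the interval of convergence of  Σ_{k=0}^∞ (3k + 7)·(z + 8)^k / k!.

(−∞, ∞)

By the ratio test, |a_{k+1}/a_k| = (3(k+1) + 7)/(3k + 7) · 1/(k+1) → 0.
The ratio tends to 0 regardless of z, hence R = ∞.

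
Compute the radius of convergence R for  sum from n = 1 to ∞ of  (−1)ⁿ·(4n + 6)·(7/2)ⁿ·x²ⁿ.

Ratio test: |a_{n+1}/a_n| = [(4(n+1) + 6)/(4n + 6)] · 7/2 → 7/2 as n → ∞.
Since the exponent of x increases by 2 each term, convergence requires |x|² < 2/7, hence R = √14/7.

R = √14/7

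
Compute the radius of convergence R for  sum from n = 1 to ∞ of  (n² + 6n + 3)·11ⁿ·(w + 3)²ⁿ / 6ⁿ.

R = √66/11

The ratio of consecutive coefficients is [((n+1)² + 6(n+1) + 3)/(n² + 6n + 3)] · 11/6 → 11/6.
Since the exponent of (w + 3) increases by 2 each term, convergence requires |w + 3|² < 6/11, hence R = √66/11.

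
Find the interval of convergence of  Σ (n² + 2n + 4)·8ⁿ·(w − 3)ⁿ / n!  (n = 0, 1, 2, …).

The ratio of consecutive coefficients is ((n+1)² + 2(n+1) + 4)/(n² + 2n + 4) · 8 · 1/(n+1) → 0.
Since the limit is 0 < 1 for every w, the series converges on all of ℝ and R = ∞.

(−∞, ∞)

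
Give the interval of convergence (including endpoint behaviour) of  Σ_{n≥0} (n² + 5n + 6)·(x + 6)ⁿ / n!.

Ratio test: |a_{n+1}/a_n| = ((n+1)² + 5(n+1) + 6)/(n² + 5n + 6) · 1/(n+1) → 0 as n → ∞.
The ratio tends to 0 regardless of x, hence R = ∞.

(−∞, ∞)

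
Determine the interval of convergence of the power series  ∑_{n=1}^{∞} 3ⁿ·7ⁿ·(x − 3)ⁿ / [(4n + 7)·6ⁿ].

[19/7, 23/7)

Apply the ratio test: |a_{n+1}| / |a_n| = [(4n + 7)/(4(n+1) + 7)] · 3·7/6, which tends to 7/2 as n → ∞.
The series converges when 7/2 · |x − 3| < 1, giving R = 2/7.
Check x = 23/7: the terms behave like c/n; limit comparison with the harmonic series gives divergence.
When x = 19/7, the terms alternate in sign and decrease monotonically to 0 in absolute value (size ~ c/n), so the alternating series test gives convergence.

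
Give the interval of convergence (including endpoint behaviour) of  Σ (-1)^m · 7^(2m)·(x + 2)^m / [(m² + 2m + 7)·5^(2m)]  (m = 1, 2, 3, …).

[-123/49, -73/49]

By the ratio test, |a_{m+1}/a_m| = [(m² + 2m + 7)/((m+1)² + 2(m+1) + 7)] · 49/25 → 49/25.
The series converges when 49/25 · |x + 2| < 1, giving R = 25/49.
At x = -73/49: the series is dominated by a constant times Σ 1/m², which converges (p = 2 > 1).
When x = -123/49, the terms are on the order of 1/m², so the series converges absolutely by comparison with the p-series (p = 2 > 1).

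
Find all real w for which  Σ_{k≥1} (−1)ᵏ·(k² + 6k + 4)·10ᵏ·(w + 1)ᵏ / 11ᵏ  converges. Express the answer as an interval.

By the ratio test, |a_{k+1}/a_k| = [((k+1)² + 6(k+1) + 4)/(k² + 6k + 4)] · 10/11 → 10/11.
Convergence for |w + 1| · 10/11 < 1, i.e. |w + 1| < 11/10. So R = 11/10.
When w = 1/10, the k-th term does not approach 0; divergence by the term test.
When w = -21/10, the k-th term does not approach 0; divergence by the term test.

(-21/10, 1/10)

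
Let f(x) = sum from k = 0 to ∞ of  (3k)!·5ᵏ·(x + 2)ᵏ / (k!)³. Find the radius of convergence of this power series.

Ratio test: |a_{k+1}/a_k| = (3k+1)·(3k+2)·(3k+3)/(k+1)³ · 5 → 135 as k → ∞.
Convergence for |x + 2| · 135 < 1, i.e. |x + 2| < 1/135. So R = 1/135.

R = 1/135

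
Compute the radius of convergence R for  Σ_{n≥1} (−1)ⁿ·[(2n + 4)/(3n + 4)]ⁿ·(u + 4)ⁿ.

R = 3/2

Applying the root test, |a_n|^(1/n) = (2n + 4)/(3n + 4) → 2/3.
Convergence for |u + 4| · 2/3 < 1, i.e. |u + 4| < 3/2. So R = 3/2.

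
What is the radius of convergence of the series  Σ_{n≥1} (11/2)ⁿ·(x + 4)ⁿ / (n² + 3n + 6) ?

R = 2/11

By the ratio test, |a_{n+1}/a_n| = [(n² + 3n + 6)/((n+1)² + 3(n+1) + 6)] · 11/2 → 11/2.
The series converges when 11/2 · |x + 4| < 1, giving R = 2/11.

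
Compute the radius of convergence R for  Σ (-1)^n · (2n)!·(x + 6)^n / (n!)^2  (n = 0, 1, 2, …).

The ratio of consecutive coefficients is (2n+1)·(2n+2)/(n+1)² → 4.
The series converges when 4 · |x + 6| < 1, giving R = 1/4.

R = 1/4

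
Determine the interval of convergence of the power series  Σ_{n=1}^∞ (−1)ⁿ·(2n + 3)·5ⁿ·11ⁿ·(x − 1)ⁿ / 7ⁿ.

(48/55, 62/55)

Ratio test: |a_{n+1}/a_n| = [(2(n+1) + 3)/(2n + 3)] · 5·11/7 → 55/7 as n → ∞.
The series converges when 55/7 · |x − 1| < 1, giving R = 7/55.
When x = 62/55, the terms do not tend to 0, so the series diverges.
At x = 48/55: the n-th term does not approach 0; divergence by the term test.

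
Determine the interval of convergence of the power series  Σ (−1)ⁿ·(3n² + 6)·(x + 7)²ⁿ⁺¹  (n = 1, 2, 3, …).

(-8, -6)

The ratio of consecutive coefficients is (3(n+1)² + 6)/(3n² + 6) → 1.
Writing y = (x + 7)², the series in y has radius 1, so |x + 7| < √(1) = 1 and R = 1.
When x = -6, the n-th term does not approach 0; divergence by the term test.
At x = -8: the n-th term does not approach 0; divergence by the term test.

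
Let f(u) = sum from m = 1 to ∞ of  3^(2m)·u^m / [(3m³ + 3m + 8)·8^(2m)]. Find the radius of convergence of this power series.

R = 64/9

Apply the ratio test: |a_{m+1}| / |a_m| = [(3m³ + 3m + 8)/(3(m+1)³ + 3(m+1) + 8)] · 9/64, which tends to 9/64 as m → ∞.
Convergence for |u| · 9/64 < 1, i.e. |u| < 64/9. So R = 64/9.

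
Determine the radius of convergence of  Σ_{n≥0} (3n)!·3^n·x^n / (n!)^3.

The ratio of consecutive coefficients is (3n+1)·(3n+2)·(3n+3)/(n+1)³ · 3 → 81.
Hence the series converges for |x| < 1/(81) = 1/81, so the radius of convergence is 1/81.

R = 1/81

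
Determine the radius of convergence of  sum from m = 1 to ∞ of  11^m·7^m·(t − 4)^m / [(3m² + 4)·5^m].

R = 5/77

By the ratio test, |a_{m+1}/a_m| = [(3m² + 4)/(3(m+1)² + 4)] · 11·7/5 → 77/5.
Hence the series converges for |t − 4| < 1/(77/5) = 5/77, so the radius of convergence is 5/77.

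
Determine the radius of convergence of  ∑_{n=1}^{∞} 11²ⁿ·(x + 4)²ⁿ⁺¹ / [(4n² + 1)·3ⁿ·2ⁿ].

Ratio test: |a_{n+1}/a_n| = [(4n² + 1)/(4(n+1)² + 1)] · 121/(3·2) → 121/6 as n → ∞.
Since the exponent of (x + 4) increases by 2 each term, convergence requires |x + 4|² < 6/121, hence R = √6/11.

R = √6/11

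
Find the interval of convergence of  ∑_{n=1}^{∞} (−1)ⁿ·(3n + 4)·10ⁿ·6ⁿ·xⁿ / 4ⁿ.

(-1/15, 1/15)

By the ratio test, |a_{n+1}/a_n| = [(3(n+1) + 4)/(3n + 4)] · 10·6/4 → 15.
Thus R = 1/(15) = 1/15.
Endpoint x = 1/15: the terms do not tend to 0, so the series diverges.
Endpoint x = -1/15: the terms have absolute value of order n, which does not tend to 0, so the series diverges by the divergence test.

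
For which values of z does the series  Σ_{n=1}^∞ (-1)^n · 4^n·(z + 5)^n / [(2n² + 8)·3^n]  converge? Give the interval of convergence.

[-23/4, -17/4]

Apply the ratio test: |a_{n+1}| / |a_n| = [(2n² + 8)/(2(n+1)² + 8)] · 4/3, which tends to 4/3 as n → ∞.
The series converges when 4/3 · |z + 5| < 1, giving R = 3/4.
Check z = -17/4: absolute convergence follows by limit comparison with Σ 1/n².
At z = -23/4: the series is dominated by a constant times Σ 1/n², which converges (p = 2 > 1).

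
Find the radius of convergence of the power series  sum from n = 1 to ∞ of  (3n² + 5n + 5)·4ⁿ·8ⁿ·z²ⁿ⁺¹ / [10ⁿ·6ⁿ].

R = √30/4

The ratio of consecutive coefficients is [(3(n+1)² + 5(n+1) + 5)/(3n² + 5n + 5)] · 4·8/(10·6) → 8/15.
Since the exponent of z increases by 2 each term, convergence requires |z|² < 15/8, hence R = √30/4.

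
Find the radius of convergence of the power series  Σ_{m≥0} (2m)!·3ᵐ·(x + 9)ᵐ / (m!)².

R = 1/12

Apply the ratio test: |a_{m+1}| / |a_m| = (2m+1)·(2m+2)/(m+1)² · 3, which tends to 12 as m → ∞.
Convergence for |x + 9| · 12 < 1, i.e. |x + 9| < 1/12. So R = 1/12.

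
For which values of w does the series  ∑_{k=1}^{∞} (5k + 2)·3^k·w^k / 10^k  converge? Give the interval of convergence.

(-10/3, 10/3)

By the ratio test, |a_{k+1}/a_k| = [(5(k+1) + 2)/(5k + 2)] · 3/10 → 3/10.
Convergence for |w| · 3/10 < 1, i.e. |w| < 10/3. So R = 10/3.
Check w = 10/3: the terms have absolute value of order k, which does not tend to 0, so the series diverges by the divergence test.
At w = -10/3: the k-th term does not approach 0; divergence by the term test.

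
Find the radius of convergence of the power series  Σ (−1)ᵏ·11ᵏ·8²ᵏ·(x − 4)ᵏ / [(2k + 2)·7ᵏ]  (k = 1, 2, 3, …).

R = 7/704

The ratio of consecutive coefficients is [(2k + 2)/(2(k+1) + 2)] · 11·64/7 → 704/7.
Convergence for |x − 4| · 704/7 < 1, i.e. |x − 4| < 7/704. So R = 7/704.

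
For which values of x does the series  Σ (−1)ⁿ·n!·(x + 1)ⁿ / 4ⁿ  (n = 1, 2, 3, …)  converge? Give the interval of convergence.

{-1}

By the ratio test, |a_{n+1}/a_n| = (n+1) · 1/4 → ∞.
The ratio grows without bound, so the series diverges whenever (x + 1) ≠ 0; it converges only at x = -1. R = 0.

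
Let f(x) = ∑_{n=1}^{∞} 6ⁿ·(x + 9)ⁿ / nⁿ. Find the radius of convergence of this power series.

R = ∞

By the Cauchy root test, |a_n|^(1/n) = 6/n → 0.
Since the n-th root of |a_n| tends to 0, the series converges for all real x; R = ∞.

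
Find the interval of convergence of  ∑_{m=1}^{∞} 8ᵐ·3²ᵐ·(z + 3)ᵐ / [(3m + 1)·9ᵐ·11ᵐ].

[-35/8, -13/8)

Apply the ratio test: |a_{m+1}| / |a_m| = [(3m + 1)/(3(m+1) + 1)] · 8·9/(9·11), which tends to 8/11 as m → ∞.
Thus R = 1/(8/11) = 11/8.
Check z = -13/8: the terms behave like c/m; limit comparison with the harmonic series gives divergence.
When z = -35/8, an alternating series whose terms decrease to 0 in absolute value, so it converges by the Leibniz criterion.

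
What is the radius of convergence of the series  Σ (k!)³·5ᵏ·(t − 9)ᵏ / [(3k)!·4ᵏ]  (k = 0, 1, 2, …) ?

R = 108/5

The ratio of consecutive coefficients is (k+1)³/[(3k+1)·(3k+2)·(3k+3)] · 5/4 → 5/108.
Thus R = 1/(5/108) = 108/5.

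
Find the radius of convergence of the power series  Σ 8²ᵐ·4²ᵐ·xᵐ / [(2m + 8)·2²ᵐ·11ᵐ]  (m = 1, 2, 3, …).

R = 11/256

Apply the ratio test: |a_{m+1}| / |a_m| = [(2m + 8)/(2(m+1) + 8)] · 64·16/(4·11), which tends to 256/11 as m → ∞.
Thus R = 1/(256/11) = 11/256.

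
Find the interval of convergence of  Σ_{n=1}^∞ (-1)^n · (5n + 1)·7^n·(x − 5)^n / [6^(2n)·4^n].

The ratio of consecutive coefficients is [(5(n+1) + 1)/(5n + 1)] · 7/(36·4) → 7/144.
The series converges when 7/144 · |x − 5| < 1, giving R = 144/7.
At x = 179/7: the n-th term does not approach 0; divergence by the term test.
At x = -109/7: the n-th term does not approach 0; divergence by the term test.

(-109/7, 179/7)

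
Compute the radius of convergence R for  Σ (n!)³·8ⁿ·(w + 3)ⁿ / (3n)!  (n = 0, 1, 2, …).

By the ratio test, |a_{n+1}/a_n| = (n+1)³/[(3n+1)·(3n+2)·(3n+3)] · 8 → 8/27.
Convergence for |w + 3| · 8/27 < 1, i.e. |w + 3| < 27/8. So R = 27/8.

R = 27/8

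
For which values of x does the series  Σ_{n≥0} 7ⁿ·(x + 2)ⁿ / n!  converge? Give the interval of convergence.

The ratio of consecutive coefficients is 7 · 1/(n+1) → 0.
The ratio tends to 0 regardless of x, hence R = ∞.

(−∞, ∞)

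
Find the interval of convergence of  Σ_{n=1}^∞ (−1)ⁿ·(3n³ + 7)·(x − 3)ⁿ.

(2, 4)

Apply the ratio test: |a_{n+1}| / |a_n| = (3(n+1)³ + 7)/(3n³ + 7), which tends to 1 as n → ∞.
So the series converges when |x − 3| < 1 and diverges when |x − 3| > 1; R = 1.
When x = 4, the terms do not tend to 0, so the series diverges.
At x = 2: the n-th term does not approach 0; divergence by the term test.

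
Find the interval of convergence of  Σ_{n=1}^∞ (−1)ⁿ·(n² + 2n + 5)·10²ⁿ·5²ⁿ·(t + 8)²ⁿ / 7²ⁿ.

(-407/50, -393/50)

Ratio test: |a_{n+1}/a_n| = [((n+1)² + 2(n+1) + 5)/(n² + 2n + 5)] · 100·25/49 → 2500/49 as n → ∞.
Since the exponent of (t + 8) increases by 2 each term, convergence requires |t + 8|² < 49/2500, hence R = 7/50.
Endpoint t = -393/50: the terms have absolute value of order n², which does not tend to 0, so the series diverges by the divergence test.
Endpoint t = -407/50: the terms do not tend to 0, so the series diverges.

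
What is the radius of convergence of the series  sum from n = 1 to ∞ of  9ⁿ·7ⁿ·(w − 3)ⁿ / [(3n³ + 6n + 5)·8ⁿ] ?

R = 8/63

Apply the ratio test: |a_{n+1}| / |a_n| = [(3n³ + 6n + 5)/(3(n+1)³ + 6(n+1) + 5)] · 9·7/8, which tends to 63/8 as n → ∞.
Thus R = 1/(63/8) = 8/63.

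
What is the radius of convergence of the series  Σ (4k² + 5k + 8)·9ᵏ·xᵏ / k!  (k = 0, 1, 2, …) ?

Apply the ratio test: |a_{k+1}| / |a_k| = (4(k+1)² + 5(k+1) + 8)/(4k² + 5k + 8) · 9 · 1/(k+1), which tends to 0 as k → ∞.
The ratio tends to 0 regardless of x, hence R = ∞.

R = ∞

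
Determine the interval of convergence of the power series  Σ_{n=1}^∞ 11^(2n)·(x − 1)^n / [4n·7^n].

[114/121, 128/121)

The ratio of consecutive coefficients is [4n/4(n+1)] · 121/7 → 121/7.
Hence the series converges for |x − 1| < 1/(121/7) = 7/121, so the radius of convergence is 7/121.
Endpoint x = 128/121: the terms are asymptotic to a nonzero constant times 1/n, so the series diverges by limit comparison with Σ 1/n.
At x = 114/121: convergence follows from the alternating series test (terms decrease monotonically to 0).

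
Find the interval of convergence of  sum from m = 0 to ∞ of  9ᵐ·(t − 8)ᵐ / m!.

(−∞, ∞)

Apply the ratio test: |a_{m+1}| / |a_m| = 9 · 1/(m+1), which tends to 0 as m → ∞.
Since the limit is 0 < 1 for every t, the series converges on all of ℝ and R = ∞.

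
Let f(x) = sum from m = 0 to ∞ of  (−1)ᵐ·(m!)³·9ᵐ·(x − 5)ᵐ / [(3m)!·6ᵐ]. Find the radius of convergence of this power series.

R = 18

Apply the ratio test: |a_{m+1}| / |a_m| = (m+1)³/[(3m+1)·(3m+2)·(3m+3)] · 9/6, which tends to 1/18 as m → ∞.
Convergence for |x − 5| · 1/18 < 1, i.e. |x − 5| < 18. So R = 18.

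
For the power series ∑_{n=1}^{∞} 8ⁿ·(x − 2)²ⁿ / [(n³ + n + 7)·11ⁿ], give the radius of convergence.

Ratio test: |a_{n+1}/a_n| = [(n³ + n + 7)/((n+1)³ + (n+1) + 7)] · 8/11 → 8/11 as n → ∞.
Since the exponent of (x − 2) increases by 2 each term, convergence requires |x − 2|² < 11/8, hence R = √22/4.

R = √22/4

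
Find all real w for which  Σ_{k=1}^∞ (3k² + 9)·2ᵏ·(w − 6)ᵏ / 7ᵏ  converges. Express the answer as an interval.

Apply the ratio test: |a_{k+1}| / |a_k| = [(3(k+1)² + 9)/(3k² + 9)] · 2/7, which tends to 2/7 as k → ∞.
Thus R = 1/(2/7) = 7/2.
Check w = 19/2: the terms do not tend to 0, so the series diverges.
Check w = 5/2: the terms have absolute value of order k², which does not tend to 0, so the series diverges by the divergence test.

(5/2, 19/2)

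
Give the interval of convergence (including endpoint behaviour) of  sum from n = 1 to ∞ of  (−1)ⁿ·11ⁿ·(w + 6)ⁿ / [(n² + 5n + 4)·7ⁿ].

By the ratio test, |a_{n+1}/a_n| = [(n² + 5n + 4)/((n+1)² + 5(n+1) + 4)] · 11/7 → 11/7.
The series converges when 11/7 · |w + 6| < 1, giving R = 7/11.
When w = -59/11, the series is dominated by a constant times Σ 1/n², which converges (p = 2 > 1).
Endpoint w = -73/11: absolute convergence follows by limit comparison with Σ 1/n².

[-73/11, -59/11]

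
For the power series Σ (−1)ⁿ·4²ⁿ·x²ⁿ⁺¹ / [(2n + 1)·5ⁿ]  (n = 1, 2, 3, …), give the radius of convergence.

R = √5/4

The ratio of consecutive coefficients is [(2n + 1)/(2(n+1) + 1)] · 16/5 → 16/5.
Since the exponent of x increases by 2 each term, convergence requires |x|² < 5/16, hence R = √5/4.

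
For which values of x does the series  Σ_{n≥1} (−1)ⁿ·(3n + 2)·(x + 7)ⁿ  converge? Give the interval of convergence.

(-8, -6)

Apply the ratio test: |a_{n+1}| / |a_n| = (3(n+1) + 2)/(3n + 2), which tends to 1 as n → ∞.
Convergence for |x + 7| < 1, so R = 1.
At x = -6: the terms do not tend to 0, so the series diverges.
Check x = -8: the terms do not tend to 0, so the series diverges.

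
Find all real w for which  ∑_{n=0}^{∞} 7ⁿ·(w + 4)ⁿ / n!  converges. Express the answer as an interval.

(−∞, ∞)

Ratio test: |a_{n+1}/a_n| = 7 · 1/(n+1) → 0 as n → ∞.
The ratio tends to 0 regardless of w, hence R = ∞.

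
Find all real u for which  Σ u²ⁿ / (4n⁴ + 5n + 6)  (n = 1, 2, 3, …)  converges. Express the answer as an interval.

Ratio test: |a_{n+1}/a_n| = (4n⁴ + 5n + 6)/(4(n+1)⁴ + 5(n+1) + 6) → 1 as n → ∞.
Since the exponent of u increases by 2 each term, convergence requires |u|² < 1, hence R = 1.
Check u = 1: the terms are on the order of 1/n⁴, so the series converges absolutely by comparison with the p-series (p = 4 > 1).
Endpoint u = -1: the terms are on the order of 1/n⁴, so the series converges absolutely by comparison with the p-series (p = 4 > 1).

[-1, 1]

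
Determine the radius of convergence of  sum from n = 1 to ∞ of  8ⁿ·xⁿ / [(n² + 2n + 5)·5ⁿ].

The ratio of consecutive coefficients is [(n² + 2n + 5)/((n+1)² + 2(n+1) + 5)] · 8/5 → 8/5.
Convergence for |x| · 8/5 < 1, i.e. |x| < 5/8. So R = 5/8.

R = 5/8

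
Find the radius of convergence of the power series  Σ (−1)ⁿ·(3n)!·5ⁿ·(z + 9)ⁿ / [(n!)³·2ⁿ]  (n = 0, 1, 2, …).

R = 2/135

By the ratio test, |a_{n+1}/a_n| = (3n+1)·(3n+2)·(3n+3)/(n+1)³ · 5/2 → 135/2.
Thus R = 1/(135/2) = 2/135.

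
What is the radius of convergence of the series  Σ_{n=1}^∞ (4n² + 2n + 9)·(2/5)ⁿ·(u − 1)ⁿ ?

The ratio of consecutive coefficients is [(4(n+1)² + 2(n+1) + 9)/(4n² + 2n + 9)] · 2/5 → 2/5.
Thus R = 1/(2/5) = 5/2.

R = 5/2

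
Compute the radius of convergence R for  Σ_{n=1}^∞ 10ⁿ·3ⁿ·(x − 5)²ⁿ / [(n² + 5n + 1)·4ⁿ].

Ratio test: |a_{n+1}/a_n| = [(n² + 5n + 1)/((n+1)² + 5(n+1) + 1)] · 10·3/4 → 15/2 as n → ∞.
Since the exponent of (x − 5) increases by 2 each term, convergence requires |x − 5|² < 2/15, hence R = √30/15.

R = √30/15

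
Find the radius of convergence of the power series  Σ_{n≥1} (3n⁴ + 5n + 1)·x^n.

R = 1

By the ratio test, |a_{n+1}/a_n| = (3(n+1)⁴ + 5(n+1) + 1)/(3n⁴ + 5n + 1) → 1.
Convergence for |x| < 1, so R = 1.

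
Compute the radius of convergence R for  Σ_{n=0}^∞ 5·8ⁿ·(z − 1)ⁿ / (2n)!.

R = ∞

By the ratio test, |a_{n+1}/a_n| = 5/5 · 8 · 1/[(2n+1)·(2n+2)] → 0.
Since the limit is 0 < 1 for every z, the series converges on all of ℝ and R = ∞.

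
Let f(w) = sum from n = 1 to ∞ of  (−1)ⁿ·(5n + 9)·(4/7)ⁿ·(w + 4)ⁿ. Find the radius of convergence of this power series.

R = 7/4

The ratio of consecutive coefficients is [(5(n+1) + 9)/(5n + 9)] · 4/7 → 4/7.
Thus R = 1/(4/7) = 7/4.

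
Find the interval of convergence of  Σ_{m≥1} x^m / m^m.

(−∞, ∞)

Applying the root test, |a_m|^(1/m) = 1/m → 0.
The limit is 0 for every x, so R = ∞.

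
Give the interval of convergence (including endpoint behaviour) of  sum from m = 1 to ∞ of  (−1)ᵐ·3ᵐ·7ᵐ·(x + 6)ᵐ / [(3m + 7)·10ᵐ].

(-136/21, -116/21]

Apply the ratio test: |a_{m+1}| / |a_m| = [(3m + 7)/(3(m+1) + 7)] · 3·7/10, which tends to 21/10 as m → ∞.
Convergence for |x + 6| · 21/10 < 1, i.e. |x + 6| < 10/21. So R = 10/21.
At x = -116/21: an alternating series whose terms decrease to 0 in absolute value, so it converges by the Leibniz criterion.
Check x = -136/21: the terms behave like c/m; limit comparison with the harmonic series gives divergence.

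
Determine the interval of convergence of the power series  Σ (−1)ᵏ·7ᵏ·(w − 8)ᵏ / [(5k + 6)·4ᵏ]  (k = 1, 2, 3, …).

The ratio of consecutive coefficients is [(5k + 6)/(5(k+1) + 6)] · 7/4 → 7/4.
The series converges when 7/4 · |w − 8| < 1, giving R = 4/7.
At w = 60/7: an alternating series whose terms decrease to 0 in absolute value, so it converges by the Leibniz criterion.
Check w = 52/7: the terms behave like c/k; limit comparison with the harmonic series gives divergence.

(52/7, 60/7]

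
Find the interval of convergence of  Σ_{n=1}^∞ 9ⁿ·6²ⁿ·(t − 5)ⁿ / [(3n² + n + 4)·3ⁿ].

By the ratio test, |a_{n+1}/a_n| = [(3n² + n + 4)/(3(n+1)² + (n+1) + 4)] · 9·36/3 → 108.
Convergence for |t − 5| · 108 < 1, i.e. |t − 5| < 1/108. So R = 1/108.
Check t = 541/108: absolute convergence follows by limit comparison with Σ 1/n².
When t = 539/108, the series is dominated by a constant times Σ 1/n², which converges (p = 2 > 1).

[539/108, 541/108]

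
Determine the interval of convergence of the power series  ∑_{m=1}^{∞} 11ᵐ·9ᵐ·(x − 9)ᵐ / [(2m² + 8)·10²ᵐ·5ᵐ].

[391/99, 1391/99]

The ratio of consecutive coefficients is [(2m² + 8)/(2(m+1)² + 8)] · 11·9/(100·5) → 99/500.
Hence the series converges for |x − 9| < 1/(99/500) = 500/99, so the radius of convergence is 500/99.
Endpoint x = 1391/99: the series is dominated by a constant times Σ 1/m², which converges (p = 2 > 1).
When x = 391/99, absolute convergence follows by limit comparison with Σ 1/m².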